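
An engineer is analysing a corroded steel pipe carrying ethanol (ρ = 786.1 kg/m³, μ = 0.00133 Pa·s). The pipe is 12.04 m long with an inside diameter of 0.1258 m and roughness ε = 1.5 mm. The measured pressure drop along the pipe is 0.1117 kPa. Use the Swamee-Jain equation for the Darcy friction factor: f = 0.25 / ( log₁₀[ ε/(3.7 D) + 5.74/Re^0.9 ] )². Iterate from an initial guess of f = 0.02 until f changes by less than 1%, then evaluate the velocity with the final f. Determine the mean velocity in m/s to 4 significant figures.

V ≈ 0.2611 m/s

Rearranging Darcy-Weisbach: V = √(2·ΔP·D/(f·L·ρ)). With ε/D = 0.0015/0.1258 = 0.0119, iterate starting from f = 0.02:
  f = 0.02 → V = √(2·111.7·0.1258/(0.02·12.04·786.1)) = 0.3853 m/s; Re = ρVD/μ = 2.865e+04; f → 0.04261
  f = 0.04261 → V = 0.264 m/s; Re = 1.963e+04; f → 0.04351
  f = 0.04351 → V = 0.2612 m/s; Re = 1.942e+04; f → 0.04354
Converged (Δf/f < 1%). With the final f = 0.04354: V = √(2·111.7·0.1258/(0.04354·12.04·786.1)) = 0.2611 m/s.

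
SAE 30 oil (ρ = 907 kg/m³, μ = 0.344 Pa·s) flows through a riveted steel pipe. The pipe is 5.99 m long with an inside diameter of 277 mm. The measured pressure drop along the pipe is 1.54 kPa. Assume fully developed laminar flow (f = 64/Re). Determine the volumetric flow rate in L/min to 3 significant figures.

For laminar flow, f = 64/Re with Re = ρVD/μ, so Darcy-Weisbach reduces to ΔP = 32μLV/D². Solving for V: V = ΔP·D²/(32μL) = 1540·(0.277)²/(32·0.344·5.99) = 1.792 m/s.
Check: Re = ρVD/μ = 907·1.792·0.277/0.344 = 1309 < 2300, so the laminar assumption holds.
Q = V·A = 1.792·(π/4·0.277²) = 0.108 m³/s = 6480 L/min.

Q ≈ 6480 L/min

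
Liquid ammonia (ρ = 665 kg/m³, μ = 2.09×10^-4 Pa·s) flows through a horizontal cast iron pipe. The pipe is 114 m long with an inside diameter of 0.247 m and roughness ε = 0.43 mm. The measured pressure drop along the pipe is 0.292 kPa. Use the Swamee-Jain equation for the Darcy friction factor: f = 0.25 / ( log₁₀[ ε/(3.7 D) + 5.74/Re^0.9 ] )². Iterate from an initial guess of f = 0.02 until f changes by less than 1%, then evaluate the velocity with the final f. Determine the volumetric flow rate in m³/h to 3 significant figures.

Q ≈ 49.0 m³/h

Rearranging Darcy-Weisbach: V = √(2·ΔP·D/(f·L·ρ)). With ε/D = 0.00043/0.247 = 0.00174, iterate starting from f = 0.02:
  f = 0.02 → V = √(2·292·0.247/(0.02·114·665)) = 0.3084 m/s; Re = ρVD/μ = 2.424e+05; f → 0.02356
  f = 0.02356 → V = 0.2842 m/s; Re = 2.234e+05; f → 0.02363
Converged (Δf/f < 1%). With the final f = 0.02363: V = √(2·292·0.247/(0.02363·114·665)) = 0.2838 m/s.
Q = V·A = 0.2838·(π/4·0.247²) = 0.0136 m³/s = 49.0 m³/h.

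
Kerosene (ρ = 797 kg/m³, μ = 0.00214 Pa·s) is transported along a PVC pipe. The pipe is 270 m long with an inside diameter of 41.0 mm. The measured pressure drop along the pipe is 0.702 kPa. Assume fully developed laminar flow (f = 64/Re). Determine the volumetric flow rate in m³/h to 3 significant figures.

Q ≈ 0.303 m³/h

For laminar flow, f = 64/Re with Re = ρVD/μ, so Darcy-Weisbach reduces to ΔP = 32μLV/D². Solving for V: V = ΔP·D²/(32μL) = 702·(0.041)²/(32·0.00214·270) = 0.06382 m/s.
Check: Re = ρVD/μ = 797·0.06382·0.041/0.00214 = 974.6 < 2300, so the laminar assumption holds.
Q = V·A = 0.06382·(π/4·0.041²) = 8.426e-05 m³/s = 0.303 m³/h.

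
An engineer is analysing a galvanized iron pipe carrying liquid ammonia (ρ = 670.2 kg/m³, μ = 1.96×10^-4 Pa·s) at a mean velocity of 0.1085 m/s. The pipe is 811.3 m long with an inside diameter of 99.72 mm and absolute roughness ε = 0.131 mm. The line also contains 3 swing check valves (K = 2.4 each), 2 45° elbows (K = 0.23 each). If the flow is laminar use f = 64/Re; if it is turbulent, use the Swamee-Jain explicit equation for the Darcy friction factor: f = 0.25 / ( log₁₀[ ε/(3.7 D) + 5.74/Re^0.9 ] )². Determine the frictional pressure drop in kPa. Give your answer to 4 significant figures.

Reynolds number Re = ρVD/μ = 670.2 · 0.1085 · 0.09972 / 0.000196 = 3.7e+04.
Re > 4000 → turbulent. Relative roughness ε/D = 0.000131/0.09972 = 0.00131. Swamee-Jain: f = 0.25/(log₁₀[0.00131/3.7 + 5.74/3.7e+04^0.9])² = 0.25/(log₁₀[0.000355 + 0.000444])² = 0.25/(-3.097)² = 0.02606.
Total minor-loss coefficient ΣK = 3·2.4 + 2·0.23 = 7.66.
ΔP = [f·L/D + ΣK]·(ρV²/2) = [0.02606·811.3/0.09972 + 7.66]·(670.2·0.1085²/2) = [212 + 7.66]·3.945 = 866.6 Pa.
ΔP = 866.6 Pa = 0.8666 kPa.

ΔP ≈ 0.8666 kPa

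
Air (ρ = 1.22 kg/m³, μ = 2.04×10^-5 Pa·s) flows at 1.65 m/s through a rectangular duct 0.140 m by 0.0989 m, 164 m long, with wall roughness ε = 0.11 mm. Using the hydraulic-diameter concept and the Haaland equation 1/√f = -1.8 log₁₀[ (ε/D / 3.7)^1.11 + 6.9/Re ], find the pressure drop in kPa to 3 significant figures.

Hydraulic diameter D_h = 4A/P = 4·(0.14·0.0989)/(2·(0.14+0.0989)) = 0.05538/0.4778 = 0.1159 m.
Re = ρVD_h/μ = 1.22·1.65·0.1159/2.04e-05 = 1.144e+04.
ε/D_h = 0.00011/0.1159 = 0.000949; Haaland gives 1/√f = -1.8 log₁₀[0.000103+0.000603] = 5.672, so f = 0.03109.
ΔP = f(L/D_h)(ρV²/2) = 0.03109·164/0.1159·1.661 = 73.05 Pa.
ΔP = 0.0730 kPa.

ΔP ≈ 0.0730 kPa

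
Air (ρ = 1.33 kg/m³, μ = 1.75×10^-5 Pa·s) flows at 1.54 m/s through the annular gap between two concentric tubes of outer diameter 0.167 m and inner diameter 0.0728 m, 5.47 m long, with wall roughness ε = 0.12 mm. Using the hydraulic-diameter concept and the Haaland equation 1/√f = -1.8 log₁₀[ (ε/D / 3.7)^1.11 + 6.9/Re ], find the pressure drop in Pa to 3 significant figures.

ΔP ≈ 2.91 Pa

Hydraulic diameter D_h = 4A/P = D_o - D_i = 0.167 - 0.0728 = 0.0942 m.
Re = ρVD_h/μ = 1.33·1.54·0.0942/1.75e-05 = 1.103e+04.
ε/D_h = 0.00012/0.0942 = 0.00127; Haaland gives 1/√f = -1.8 log₁₀[0.000143+0.000626] = 5.605, so f = 0.03183.
ΔP = f(L/D_h)(ρV²/2) = 0.03183·5.47/0.0942·1.577 = 2.915 Pa.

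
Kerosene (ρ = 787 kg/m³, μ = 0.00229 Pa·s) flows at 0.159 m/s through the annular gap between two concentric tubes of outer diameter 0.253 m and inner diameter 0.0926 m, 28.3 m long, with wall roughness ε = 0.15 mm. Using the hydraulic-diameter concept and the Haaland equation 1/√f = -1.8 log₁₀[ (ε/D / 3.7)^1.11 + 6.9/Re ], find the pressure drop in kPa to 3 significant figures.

ΔP ≈ 0.0582 kPa

Hydraulic diameter D_h = 4A/P = D_o - D_i = 0.253 - 0.0926 = 0.1604 m.
Re = ρVD_h/μ = 787·0.159·0.1604/0.00229 = 8765.
ε/D_h = 0.00015/0.1604 = 0.000935; Haaland gives 1/√f = -1.8 log₁₀[0.000102+0.000787] = 5.492, so f = 0.03315.
ΔP = f(L/D_h)(ρV²/2) = 0.03315·28.3/0.1604·9.948 = 58.19 Pa.
ΔP = 0.0582 kPa.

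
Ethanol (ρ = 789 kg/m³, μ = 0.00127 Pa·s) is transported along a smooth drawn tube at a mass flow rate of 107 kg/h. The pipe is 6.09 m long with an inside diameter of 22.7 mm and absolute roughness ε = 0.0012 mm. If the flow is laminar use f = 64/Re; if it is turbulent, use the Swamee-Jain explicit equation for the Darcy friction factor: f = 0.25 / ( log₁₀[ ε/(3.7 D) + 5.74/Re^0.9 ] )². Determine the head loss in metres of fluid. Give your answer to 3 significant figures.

ṁ = 107 kg/h = 107/3600 = 0.02972 kg/s.
A = πD²/4 = π(0.0227)²/4 = 0.0004047 m²; mean velocity V = ṁ/(ρA) = 0.02972/(789 · 0.0004047) = 0.09308 m/s.
Reynolds number Re = ρVD/μ = 789 · 0.09308 · 0.0227 / 0.00127 = 1313.
Re < 2300 → laminar flow, so f = 64/Re = 64/1313 = 0.04875 (the turbulent correlation is not needed).
Darcy-Weisbach: ΔP = f(L/D)(ρV²/2) = 0.04875·(6.09/0.0227)·(789·0.09308²/2) = 0.04875·268.3·3.418 = 44.71 Pa.
Head loss h_f = ΔP/(ρg) = 44.71/(789·9.81) = 0.00578 m.

h_f ≈ 0.00578 m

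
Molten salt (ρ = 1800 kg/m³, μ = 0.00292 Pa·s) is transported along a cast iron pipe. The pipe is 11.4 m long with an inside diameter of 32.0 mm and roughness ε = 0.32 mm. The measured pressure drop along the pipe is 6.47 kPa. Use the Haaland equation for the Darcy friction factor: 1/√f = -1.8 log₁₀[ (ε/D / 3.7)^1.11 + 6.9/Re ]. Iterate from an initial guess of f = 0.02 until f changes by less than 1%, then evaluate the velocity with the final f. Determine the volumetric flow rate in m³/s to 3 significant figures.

Rearranging Darcy-Weisbach: V = √(2·ΔP·D/(f·L·ρ)). With ε/D = 0.00032/0.032 = 0.01, iterate starting from f = 0.02:
  f = 0.02 → V = √(2·6470·0.032/(0.02·11.4·1800)) = 1.004 m/s; Re = ρVD/μ = 1.981e+04; f → 0.04067
  f = 0.04067 → V = 0.7044 m/s; Re = 1.39e+04; f → 0.04173
  f = 0.04173 → V = 0.6954 m/s; Re = 1.372e+04; f → 0.04177
Converged (Δf/f < 1%). With the final f = 0.04177: V = √(2·6470·0.032/(0.04177·11.4·1800)) = 0.695 m/s.
Q = V·A = 0.695·(π/4·0.032²) = 0.000559 m³/s = 5.59×10^-4 m³/s.

Q ≈ 5.59×10^-4 m³/s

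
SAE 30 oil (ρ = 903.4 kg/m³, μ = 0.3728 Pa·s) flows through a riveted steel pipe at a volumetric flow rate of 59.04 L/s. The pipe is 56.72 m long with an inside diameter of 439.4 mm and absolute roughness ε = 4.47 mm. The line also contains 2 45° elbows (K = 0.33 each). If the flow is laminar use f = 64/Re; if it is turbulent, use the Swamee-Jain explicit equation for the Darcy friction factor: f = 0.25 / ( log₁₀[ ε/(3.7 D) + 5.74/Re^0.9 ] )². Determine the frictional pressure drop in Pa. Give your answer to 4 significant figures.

ΔP ≈ 1410 Pa

Q = 59.04 L/s = 59.04/1000 = 0.05904 m³/s.
Cross-sectional area A = πD²/4 = π(0.4394)²/4 = 0.1516 m²; mean velocity V = Q/A = 0.05904/0.1516 = 0.3893 m/s.
Reynolds number Re = ρVD/μ = 903.4 · 0.3893 · 0.4394 / 0.373 = 414.6.
Re < 2300 → laminar flow, so f = 64/Re = 64/414.6 = 0.1544 (the turbulent correlation is not needed).
Total minor-loss coefficient ΣK = 2·0.33 = 0.66.
ΔP = [f·L/D + ΣK]·(ρV²/2) = [0.1544·56.72/0.4394 + 0.66]·(903.4·0.3893²/2) = [19.93 + 0.66]·68.47 = 1410 Pa.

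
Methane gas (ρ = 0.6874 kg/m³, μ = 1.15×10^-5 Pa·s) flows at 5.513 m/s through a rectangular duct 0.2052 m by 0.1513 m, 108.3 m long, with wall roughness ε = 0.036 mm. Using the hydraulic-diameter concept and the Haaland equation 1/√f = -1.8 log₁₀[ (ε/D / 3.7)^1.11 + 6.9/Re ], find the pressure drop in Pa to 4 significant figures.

ΔP ≈ 134.8 Pa

Hydraulic diameter D_h = 4A/P = 4·(0.2052·0.1513)/(2·(0.2052+0.1513)) = 0.1242/0.713 = 0.1742 m.
Re = ρVD_h/μ = 0.6874·5.513·0.1742/1.15e-05 = 5.74e+04.
ε/D_h = 3.6e-05/0.1742 = 0.000207; Haaland gives 1/√f = -1.8 log₁₀[1.9e-05+0.00012] = 6.941, so f = 0.02076.
ΔP = f(L/D_h)(ρV²/2) = 0.02076·108.3/0.1742·10.45 = 134.8 Pa.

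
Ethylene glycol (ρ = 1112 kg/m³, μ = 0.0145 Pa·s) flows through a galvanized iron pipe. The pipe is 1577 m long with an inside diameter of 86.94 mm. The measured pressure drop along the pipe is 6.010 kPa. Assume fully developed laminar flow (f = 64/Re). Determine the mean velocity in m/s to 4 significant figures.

For laminar flow, f = 64/Re with Re = ρVD/μ, so Darcy-Weisbach reduces to ΔP = 32μLV/D². Solving for V: V = ΔP·D²/(32μL) = 6010·(0.08694)²/(32·0.0145·1577) = 0.06208 m/s.
Check: Re = ρVD/μ = 1112·0.06208·0.08694/0.0145 = 413.9 < 2300, so the laminar assumption holds.

V ≈ 0.06208 m/s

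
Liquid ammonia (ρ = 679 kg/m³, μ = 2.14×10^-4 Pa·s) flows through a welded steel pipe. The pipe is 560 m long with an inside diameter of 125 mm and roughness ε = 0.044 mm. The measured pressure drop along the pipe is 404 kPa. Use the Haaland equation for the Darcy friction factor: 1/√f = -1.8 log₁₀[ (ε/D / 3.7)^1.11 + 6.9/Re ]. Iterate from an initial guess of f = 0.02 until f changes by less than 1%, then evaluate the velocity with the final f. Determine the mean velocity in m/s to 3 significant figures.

V ≈ 4.09 m/s

Rearranging Darcy-Weisbach: V = √(2·ΔP·D/(f·L·ρ)). With ε/D = 4.4e-05/0.125 = 0.000352, iterate starting from f = 0.02:
  f = 0.02 → V = √(2·4.04e+05·0.125/(0.02·560·679)) = 3.644 m/s; Re = ρVD/μ = 1.445e+06; f → 0.01589
  f = 0.01589 → V = 4.089 m/s; Re = 1.622e+06; f → 0.01585
Converged (Δf/f < 1%). With the final f = 0.01585: V = √(2·4.04e+05·0.125/(0.01585·560·679)) = 4.094 m/s.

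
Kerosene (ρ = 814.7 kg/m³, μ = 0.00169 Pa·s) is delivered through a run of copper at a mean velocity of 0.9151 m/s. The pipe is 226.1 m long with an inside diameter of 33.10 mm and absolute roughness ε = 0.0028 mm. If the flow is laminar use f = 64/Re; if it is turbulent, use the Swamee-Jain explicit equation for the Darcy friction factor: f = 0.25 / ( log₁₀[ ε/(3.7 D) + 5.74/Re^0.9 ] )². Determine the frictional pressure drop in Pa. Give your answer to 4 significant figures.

Reynolds number Re = ρVD/μ = 814.7 · 0.9151 · 0.0331 / 0.00169 = 1.46e+04.
Re > 4000 → turbulent. Relative roughness ε/D = 2.8e-06/0.0331 = 8.46e-05. Swamee-Jain: f = 0.25/(log₁₀[8.46e-05/3.7 + 5.74/1.46e+04^0.9])² = 0.25/(log₁₀[2.29e-05 + 0.00103])² = 0.25/(-2.979)² = 0.02816.
Darcy-Weisbach: ΔP = f(L/D)(ρV²/2) = 0.02816·(226.1/0.0331)·(814.7·0.9151²/2) = 0.02816·6831·341.1 = 6.562e+04 Pa.

ΔP ≈ 65620 Pa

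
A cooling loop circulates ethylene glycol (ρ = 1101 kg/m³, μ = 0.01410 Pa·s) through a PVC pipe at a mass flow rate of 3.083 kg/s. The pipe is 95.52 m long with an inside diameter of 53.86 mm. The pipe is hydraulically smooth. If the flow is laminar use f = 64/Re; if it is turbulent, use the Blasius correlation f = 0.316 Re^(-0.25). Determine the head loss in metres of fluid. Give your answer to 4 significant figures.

A = πD²/4 = π(0.05386)²/4 = 0.002278 m²; mean velocity V = ṁ/(ρA) = 3.083/(1101 · 0.002278) = 1.229 m/s.
Reynolds number Re = ρVD/μ = 1101 · 1.229 · 0.05386 / 0.0141 = 5169.
Re > 4000 → turbulent. Smooth-pipe (Blasius): f = 0.316 Re^(-0.25) = 0.316/(5169)^0.25 = 0.03727.
Darcy-Weisbach: ΔP = f(L/D)(ρV²/2) = 0.03727·(95.52/0.05386)·(1101·1.229²/2) = 0.03727·1773·831.5 = 5.496e+04 Pa.
Head loss h_f = ΔP/(ρg) = 5.496e+04/(1101·9.81) = 5.089 m.

h_f ≈ 5.089 m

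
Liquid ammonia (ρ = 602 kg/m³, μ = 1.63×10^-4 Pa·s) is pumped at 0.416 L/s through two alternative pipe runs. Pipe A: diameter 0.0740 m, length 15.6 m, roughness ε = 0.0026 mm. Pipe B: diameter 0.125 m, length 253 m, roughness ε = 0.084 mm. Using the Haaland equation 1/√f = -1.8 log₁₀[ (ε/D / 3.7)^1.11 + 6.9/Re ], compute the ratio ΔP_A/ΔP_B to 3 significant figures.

Pipe A: V = Q/A = 0.000416/0.004301 = 0.09673 m/s; Re = 2.644e+04; ε/D = 3.51e-05; Haaland → f = 0.0241; ΔP_A = f(L/D)(ρV²/2) = 14.31 Pa.
Pipe B: V = Q/A = 0.000416/0.01227 = 0.0339 m/s; Re = 1.565e+04; ε/D = 0.000672; Haaland → f = 0.02849; ΔP_B = f(L/D)(ρV²/2) = 19.95 Pa.
ΔP_A/ΔP_B = 14.31/19.95 = 0.717.

ΔP_A/ΔP_B ≈ 0.717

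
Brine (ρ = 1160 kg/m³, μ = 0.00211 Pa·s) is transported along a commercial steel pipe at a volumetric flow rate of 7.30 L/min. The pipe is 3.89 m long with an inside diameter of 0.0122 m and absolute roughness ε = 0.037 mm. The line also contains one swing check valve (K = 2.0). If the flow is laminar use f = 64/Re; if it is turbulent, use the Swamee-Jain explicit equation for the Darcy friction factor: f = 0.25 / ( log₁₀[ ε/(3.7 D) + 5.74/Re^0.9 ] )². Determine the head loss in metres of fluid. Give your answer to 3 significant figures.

Q = 7.30 L/min = 7.30/60000 = 0.0001217 m³/s.
Cross-sectional area A = πD²/4 = π(0.0122)²/4 = 0.0001169 m²; mean velocity V = Q/A = 0.0001217/0.0001169 = 1.041 m/s.
Reynolds number Re = ρVD/μ = 1160 · 1.041 · 0.0122 / 0.00211 = 6981.
Re > 4000 → turbulent. Relative roughness ε/D = 3.7e-05/0.0122 = 0.00303. Swamee-Jain: f = 0.25/(log₁₀[0.00303/3.7 + 5.74/6981^0.9])² = 0.25/(log₁₀[0.00082 + 0.00199])² = 0.25/(-2.551)² = 0.03842.
Total minor-loss coefficient ΣK = 1·2 = 2.
ΔP = [f·L/D + ΣK]·(ρV²/2) = [0.03842·3.89/0.0122 + 2]·(1160·1.041²/2) = [12.25 + 2]·628.3 = 8953 Pa.
Head loss h_f = ΔP/(ρg) = 8953/(1160·9.81) = 0.787 m.

h_f ≈ 0.787 m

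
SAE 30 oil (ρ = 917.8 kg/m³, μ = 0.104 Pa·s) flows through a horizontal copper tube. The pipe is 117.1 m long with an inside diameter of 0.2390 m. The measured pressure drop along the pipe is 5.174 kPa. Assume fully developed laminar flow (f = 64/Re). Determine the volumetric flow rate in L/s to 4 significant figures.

For laminar flow, f = 64/Re with Re = ρVD/μ, so Darcy-Weisbach reduces to ΔP = 32μLV/D². Solving for V: V = ΔP·D²/(32μL) = 5174·(0.239)²/(32·0.104·117.1) = 0.7584 m/s.
Check: Re = ρVD/μ = 917.8·0.7584·0.239/0.104 = 1600 < 2300, so the laminar assumption holds.
Q = V·A = 0.7584·(π/4·0.239²) = 0.03402 m³/s = 34.02 L/s.

Q ≈ 34.02 L/s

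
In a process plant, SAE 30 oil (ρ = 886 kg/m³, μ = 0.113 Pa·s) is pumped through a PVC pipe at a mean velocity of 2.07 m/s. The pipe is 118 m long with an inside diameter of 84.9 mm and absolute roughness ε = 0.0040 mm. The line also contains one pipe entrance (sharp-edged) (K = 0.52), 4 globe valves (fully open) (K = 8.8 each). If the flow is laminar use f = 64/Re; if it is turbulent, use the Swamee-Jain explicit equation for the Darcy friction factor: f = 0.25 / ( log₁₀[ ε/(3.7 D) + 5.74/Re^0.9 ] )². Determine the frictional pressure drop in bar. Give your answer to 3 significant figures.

ΔP ≈ 1.90 bar

Reynolds number Re = ρVD/μ = 886 · 2.07 · 0.0849 / 0.113 = 1378.
Re < 2300 → laminar flow, so f = 64/Re = 64/1378 = 0.04645 (the turbulent correlation is not needed).
Total minor-loss coefficient ΣK = 1·0.52 + 4·8.8 = 35.7.
ΔP = [f·L/D + ΣK]·(ρV²/2) = [0.04645·118/0.0849 + 35.7]·(886·2.07²/2) = [64.55 + 35.7]·1898 = 1.903e+05 Pa.
ΔP = 1.903e+05 Pa = 1.90 bar.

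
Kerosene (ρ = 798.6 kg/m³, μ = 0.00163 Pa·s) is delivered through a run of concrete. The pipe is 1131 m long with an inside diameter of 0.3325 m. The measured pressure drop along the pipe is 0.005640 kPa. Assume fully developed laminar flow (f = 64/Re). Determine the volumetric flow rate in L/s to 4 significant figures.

For laminar flow, f = 64/Re with Re = ρVD/μ, so Darcy-Weisbach reduces to ΔP = 32μLV/D². Solving for V: V = ΔP·D²/(32μL) = 5.64·(0.3325)²/(32·0.00163·1131) = 0.01057 m/s.
Check: Re = ρVD/μ = 798.6·0.01057·0.3325/0.00163 = 1722 < 2300, so the laminar assumption holds.
Q = V·A = 0.01057·(π/4·0.3325²) = 0.0009178 m³/s = 0.9178 L/s.

Q ≈ 0.9178 L/s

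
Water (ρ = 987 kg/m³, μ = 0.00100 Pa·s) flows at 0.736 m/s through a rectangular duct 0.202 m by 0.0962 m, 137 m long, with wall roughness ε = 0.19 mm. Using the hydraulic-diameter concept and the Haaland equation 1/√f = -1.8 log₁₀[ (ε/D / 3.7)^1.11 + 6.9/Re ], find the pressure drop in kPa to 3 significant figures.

Hydraulic diameter D_h = 4A/P = 4·(0.202·0.0962)/(2·(0.202+0.0962)) = 0.07773/0.5964 = 0.1303 m.
Re = ρVD_h/μ = 987·0.736·0.1303/0.001 = 9.468e+04.
ε/D_h = 0.00019/0.1303 = 0.00146; Haaland gives 1/√f = -1.8 log₁₀[0.000166+7.29e-05] = 6.518, so f = 0.02354.
ΔP = f(L/D_h)(ρV²/2) = 0.02354·137/0.1303·267.3 = 6614 Pa.
ΔP = 6.61 kPa.

ΔP ≈ 6.61 kPa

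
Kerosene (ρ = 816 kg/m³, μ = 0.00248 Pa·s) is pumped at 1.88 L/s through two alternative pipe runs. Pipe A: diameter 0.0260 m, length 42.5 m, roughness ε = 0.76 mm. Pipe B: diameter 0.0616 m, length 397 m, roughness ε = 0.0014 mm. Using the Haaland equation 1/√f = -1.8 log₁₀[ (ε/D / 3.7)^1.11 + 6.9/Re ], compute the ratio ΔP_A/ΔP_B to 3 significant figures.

ΔP_A/ΔP_B ≈ 15.9

Pipe A: V = Q/A = 0.00188/0.0005309 = 3.541 m/s; Re = 3.029e+04; ε/D = 0.0292; Haaland → f = 0.0577; ΔP_A = f(L/D)(ρV²/2) = 4.825e+05 Pa.
Pipe B: V = Q/A = 0.00188/0.00298 = 0.6308 m/s; Re = 1.279e+04; ε/D = 2.27e-05; Haaland → f = 0.02893; ΔP_B = f(L/D)(ρV²/2) = 3.027e+04 Pa.
ΔP_A/ΔP_B = 4.825e+05/3.027e+04 = 15.9.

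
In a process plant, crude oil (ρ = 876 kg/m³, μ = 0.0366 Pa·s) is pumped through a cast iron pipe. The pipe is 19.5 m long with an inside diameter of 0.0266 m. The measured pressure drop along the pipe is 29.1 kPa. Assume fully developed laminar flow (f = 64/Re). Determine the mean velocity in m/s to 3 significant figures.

For laminar flow, f = 64/Re with Re = ρVD/μ, so Darcy-Weisbach reduces to ΔP = 32μLV/D². Solving for V: V = ΔP·D²/(32μL) = 2.91e+04·(0.0266)²/(32·0.0366·19.5) = 0.9016 m/s.
Check: Re = ρVD/μ = 876·0.9016·0.0266/0.0366 = 574 < 2300, so the laminar assumption holds.

V ≈ 0.902 m/s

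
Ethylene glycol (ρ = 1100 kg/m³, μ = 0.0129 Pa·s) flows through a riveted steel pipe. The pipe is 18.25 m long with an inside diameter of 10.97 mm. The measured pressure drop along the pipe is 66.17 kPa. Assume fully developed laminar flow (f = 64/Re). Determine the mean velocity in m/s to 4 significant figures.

For laminar flow, f = 64/Re with Re = ρVD/μ, so Darcy-Weisbach reduces to ΔP = 32μLV/D². Solving for V: V = ΔP·D²/(32μL) = 6.617e+04·(0.01097)²/(32·0.0129·18.25) = 1.057 m/s.
Check: Re = ρVD/μ = 1100·1.057·0.01097/0.0129 = 988.7 < 2300, so the laminar assumption holds.

V ≈ 1.057 m/s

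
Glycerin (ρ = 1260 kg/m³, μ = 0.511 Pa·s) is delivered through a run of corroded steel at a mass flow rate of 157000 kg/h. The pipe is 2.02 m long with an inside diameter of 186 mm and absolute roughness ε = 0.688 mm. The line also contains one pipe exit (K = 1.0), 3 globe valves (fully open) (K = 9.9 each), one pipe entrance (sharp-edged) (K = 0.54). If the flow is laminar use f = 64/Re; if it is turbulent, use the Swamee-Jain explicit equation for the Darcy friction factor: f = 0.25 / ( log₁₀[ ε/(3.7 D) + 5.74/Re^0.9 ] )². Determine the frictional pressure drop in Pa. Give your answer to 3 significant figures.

ΔP ≈ 33200 Pa

ṁ = 157000 kg/h = 157000/3600 = 43.61 kg/s.
A = πD²/4 = π(0.186)²/4 = 0.02717 m²; mean velocity V = ṁ/(ρA) = 43.61/(1260 · 0.02717) = 1.274 m/s.
Reynolds number Re = ρVD/μ = 1260 · 1.274 · 0.186 / 0.511 = 584.2.
Re < 2300 → laminar flow, so f = 64/Re = 64/584.2 = 0.1095 (the turbulent correlation is not needed).
Total minor-loss coefficient ΣK = 1·1 + 3·9.9 + 1·0.54 = 31.2.
ΔP = [f·L/D + ΣK]·(ρV²/2) = [0.1095·2.02/0.186 + 31.2]·(1260·1.274²/2) = [1.19 + 31.2]·1022 = 3.315e+04 Pa.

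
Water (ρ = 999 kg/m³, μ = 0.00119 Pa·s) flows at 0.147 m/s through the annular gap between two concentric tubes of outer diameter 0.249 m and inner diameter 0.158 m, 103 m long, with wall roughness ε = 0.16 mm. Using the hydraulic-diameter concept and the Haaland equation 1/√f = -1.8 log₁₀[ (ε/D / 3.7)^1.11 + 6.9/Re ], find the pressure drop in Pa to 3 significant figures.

ΔP ≈ 396 Pa

Hydraulic diameter D_h = 4A/P = D_o - D_i = 0.249 - 0.158 = 0.091 m.
Re = ρVD_h/μ = 999·0.147·0.091/0.00119 = 1.123e+04.
ε/D_h = 0.00016/0.091 = 0.00176; Haaland gives 1/√f = -1.8 log₁₀[0.000205+0.000614] = 5.556, so f = 0.0324.
ΔP = f(L/D_h)(ρV²/2) = 0.0324·103/0.091·10.79 = 395.8 Pa.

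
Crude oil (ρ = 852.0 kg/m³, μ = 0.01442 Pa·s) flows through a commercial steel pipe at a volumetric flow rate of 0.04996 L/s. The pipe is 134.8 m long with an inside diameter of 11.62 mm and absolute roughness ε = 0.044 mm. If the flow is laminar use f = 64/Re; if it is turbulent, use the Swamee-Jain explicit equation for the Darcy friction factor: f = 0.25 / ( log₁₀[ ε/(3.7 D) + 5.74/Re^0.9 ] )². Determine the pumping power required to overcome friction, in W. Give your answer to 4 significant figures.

Q = 0.04996 L/s = 0.04996/1000 = 4.996e-05 m³/s.
Cross-sectional area A = πD²/4 = π(0.01162)²/4 = 0.000106 m²; mean velocity V = Q/A = 4.996e-05/0.000106 = 0.4711 m/s.
Reynolds number Re = ρVD/μ = 852 · 0.4711 · 0.01162 / 0.0144 = 323.4.
Re < 2300 → laminar flow, so f = 64/Re = 64/323.4 = 0.1979 (the turbulent correlation is not needed).
Darcy-Weisbach: ΔP = f(L/D)(ρV²/2) = 0.1979·(134.8/0.01162)·(852·0.4711²/2) = 0.1979·1.16e+04·94.55 = 2.17e+05 Pa.
Pumping power P = QΔP = 4.996e-05·2.17e+05 = 10.843 W = 10.84 W.

P ≈ 10.84 W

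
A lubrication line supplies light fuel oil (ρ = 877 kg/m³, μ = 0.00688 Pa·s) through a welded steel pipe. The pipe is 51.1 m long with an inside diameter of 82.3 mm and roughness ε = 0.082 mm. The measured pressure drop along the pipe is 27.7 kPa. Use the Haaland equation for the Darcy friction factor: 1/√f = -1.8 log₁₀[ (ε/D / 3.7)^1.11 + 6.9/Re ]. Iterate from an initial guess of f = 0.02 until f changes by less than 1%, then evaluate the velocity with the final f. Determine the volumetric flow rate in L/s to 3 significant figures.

Q ≈ 10.2 L/s

Rearranging Darcy-Weisbach: V = √(2·ΔP·D/(f·L·ρ)). With ε/D = 8.2e-05/0.0823 = 0.000996, iterate starting from f = 0.02:
  f = 0.02 → V = √(2·2.77e+04·0.0823/(0.02·51.1·877)) = 2.255 m/s; Re = ρVD/μ = 2.366e+04; f → 0.02674
  f = 0.02674 → V = 1.95 m/s; Re = 2.046e+04; f → 0.02749
  f = 0.02749 → V = 1.924 m/s; Re = 2.018e+04; f → 0.02757
Converged (Δf/f < 1%). With the final f = 0.02757: V = √(2·2.77e+04·0.0823/(0.02757·51.1·877)) = 1.921 m/s.
Q = V·A = 1.921·(π/4·0.0823²) = 0.01022 m³/s = 10.2 L/s.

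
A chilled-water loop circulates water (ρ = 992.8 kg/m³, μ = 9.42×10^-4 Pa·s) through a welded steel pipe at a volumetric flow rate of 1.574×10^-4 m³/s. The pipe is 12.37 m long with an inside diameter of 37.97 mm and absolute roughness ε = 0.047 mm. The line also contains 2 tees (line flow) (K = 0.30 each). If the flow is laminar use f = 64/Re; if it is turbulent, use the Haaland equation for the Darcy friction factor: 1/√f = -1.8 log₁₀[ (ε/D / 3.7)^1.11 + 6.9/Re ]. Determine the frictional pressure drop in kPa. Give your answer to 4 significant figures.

ΔP ≈ 0.1236 kPa

Cross-sectional area A = πD²/4 = π(0.03797)²/4 = 0.001132 m²; mean velocity V = Q/A = 0.0001574/0.001132 = 0.139 m/s.
Reynolds number Re = ρVD/μ = 992.8 · 0.139 · 0.03797 / 0.000942 = 5563.
Re > 4000 → turbulent. Relative roughness ε/D = 4.7e-05/0.03797 = 0.00124. Haaland: 1/√f = -1.8 log₁₀[(0.00124/3.7)^1.11 + 6.9/5563] = -1.8 log₁₀[0.000139 + 0.00124] = 5.149, so f = 0.03772.
Total minor-loss coefficient ΣK = 2·0.3 = 0.6.
ΔP = [f·L/D + ΣK]·(ρV²/2) = [0.03772·12.37/0.03797 + 0.6]·(992.8·0.139²/2) = [12.29 + 0.6]·9.592 = 123.6 Pa.
ΔP = 123.6 Pa = 0.1236 kPa.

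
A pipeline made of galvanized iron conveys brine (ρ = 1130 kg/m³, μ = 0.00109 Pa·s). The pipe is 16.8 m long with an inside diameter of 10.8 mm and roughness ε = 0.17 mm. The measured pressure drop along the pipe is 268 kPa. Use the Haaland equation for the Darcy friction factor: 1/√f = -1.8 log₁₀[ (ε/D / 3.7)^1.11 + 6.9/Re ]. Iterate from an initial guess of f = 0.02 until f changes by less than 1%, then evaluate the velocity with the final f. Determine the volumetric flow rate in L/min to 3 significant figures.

Q ≈ 14.1 L/min

Rearranging Darcy-Weisbach: V = √(2·ΔP·D/(f·L·ρ)). With ε/D = 0.00017/0.0108 = 0.0157, iterate starting from f = 0.02:
  f = 0.02 → V = √(2·2.68e+05·0.0108/(0.02·16.8·1130)) = 3.905 m/s; Re = ρVD/μ = 4.372e+04; f → 0.04553
  f = 0.04553 → V = 2.588 m/s; Re = 2.897e+04; f → 0.04602
  f = 0.04602 → V = 2.574 m/s; Re = 2.882e+04; f → 0.04602
Converged (Δf/f < 1%). With the final f = 0.04602: V = √(2·2.68e+05·0.0108/(0.04602·16.8·1130)) = 2.574 m/s.
Q = V·A = 2.574·(π/4·0.0108²) = 0.0002358 m³/s = 14.1 L/min.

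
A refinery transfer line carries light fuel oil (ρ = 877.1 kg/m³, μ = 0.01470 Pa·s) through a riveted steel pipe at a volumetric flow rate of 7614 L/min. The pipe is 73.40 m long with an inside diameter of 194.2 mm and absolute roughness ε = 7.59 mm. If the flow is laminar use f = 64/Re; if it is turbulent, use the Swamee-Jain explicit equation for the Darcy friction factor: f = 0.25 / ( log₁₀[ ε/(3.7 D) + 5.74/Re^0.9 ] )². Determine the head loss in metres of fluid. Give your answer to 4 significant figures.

h_f ≈ 22.95 m

Q = 7614 L/min = 7614/60000 = 0.1269 m³/s.
Cross-sectional area A = πD²/4 = π(0.1942)²/4 = 0.02962 m²; mean velocity V = Q/A = 0.1269/0.02962 = 4.284 m/s.
Reynolds number Re = ρVD/μ = 877.1 · 4.284 · 0.1942 / 0.0147 = 4.964e+04.
Re > 4000 → turbulent. Relative roughness ε/D = 0.00759/0.1942 = 0.0391. Swamee-Jain: f = 0.25/(log₁₀[0.0391/3.7 + 5.74/4.964e+04^0.9])² = 0.25/(log₁₀[0.0106 + 0.000341])² = 0.25/(-1.962)² = 0.06492.
Darcy-Weisbach: ΔP = f(L/D)(ρV²/2) = 0.06492·(73.4/0.1942)·(877.1·4.284²/2) = 0.06492·378·8049 = 1.975e+05 Pa.
Head loss h_f = ΔP/(ρg) = 1.975e+05/(877.1·9.81) = 22.95 m.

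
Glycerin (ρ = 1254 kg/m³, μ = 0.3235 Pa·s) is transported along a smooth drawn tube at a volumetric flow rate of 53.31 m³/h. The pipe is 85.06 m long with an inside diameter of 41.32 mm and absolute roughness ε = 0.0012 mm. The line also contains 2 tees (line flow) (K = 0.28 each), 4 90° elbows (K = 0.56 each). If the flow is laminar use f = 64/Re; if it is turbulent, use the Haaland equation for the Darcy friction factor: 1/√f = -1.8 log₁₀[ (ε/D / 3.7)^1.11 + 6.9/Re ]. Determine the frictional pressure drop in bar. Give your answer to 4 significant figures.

ΔP ≈ 59.10 bar

Q = 53.31 m³/h = 53.31/3600 = 0.01481 m³/s.
Cross-sectional area A = πD²/4 = π(0.04132)²/4 = 0.001341 m²; mean velocity V = Q/A = 0.01481/0.001341 = 11.04 m/s.
Reynolds number Re = ρVD/μ = 1254 · 11.04 · 0.04132 / 0.324 = 1769.
Re < 2300 → laminar flow, so f = 64/Re = 64/1769 = 0.03618 (the turbulent correlation is not needed).
Total minor-loss coefficient ΣK = 2·0.28 + 4·0.56 = 2.8.
ΔP = [f·L/D + ΣK]·(ρV²/2) = [0.03618·85.06/0.04132 + 2.8]·(1254·11.04²/2) = [74.48 + 2.8]·7.646e+04 = 5.91e+06 Pa.
ΔP = 5.91e+06 Pa = 59.10 bar.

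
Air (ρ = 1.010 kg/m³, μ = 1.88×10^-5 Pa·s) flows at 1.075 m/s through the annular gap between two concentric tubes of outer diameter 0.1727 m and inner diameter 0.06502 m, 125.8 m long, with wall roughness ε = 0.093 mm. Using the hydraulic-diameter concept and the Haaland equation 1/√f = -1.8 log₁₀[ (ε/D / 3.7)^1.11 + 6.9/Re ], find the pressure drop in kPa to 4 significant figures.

ΔP ≈ 0.02468 kPa

Hydraulic diameter D_h = 4A/P = D_o - D_i = 0.1727 - 0.06502 = 0.1077 m.
Re = ρVD_h/μ = 1.01·1.075·0.1077/1.88e-05 = 6219.
ε/D_h = 9.3e-05/0.1077 = 0.000864; Haaland gives 1/√f = -1.8 log₁₀[9.3e-05+0.00111] = 5.256, so f = 0.0362.
ΔP = f(L/D_h)(ρV²/2) = 0.0362·125.8/0.1077·0.5836 = 24.68 Pa.
ΔP = 0.02468 kPa.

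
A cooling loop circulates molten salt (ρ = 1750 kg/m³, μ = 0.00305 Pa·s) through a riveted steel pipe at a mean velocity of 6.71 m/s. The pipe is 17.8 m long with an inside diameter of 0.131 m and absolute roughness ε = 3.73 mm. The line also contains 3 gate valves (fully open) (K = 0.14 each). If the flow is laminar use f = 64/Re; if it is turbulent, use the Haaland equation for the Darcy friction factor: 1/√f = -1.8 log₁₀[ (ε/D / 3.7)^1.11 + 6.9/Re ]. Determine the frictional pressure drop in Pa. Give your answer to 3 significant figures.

Reynolds number Re = ρVD/μ = 1750 · 6.71 · 0.131 / 0.00305 = 5.044e+05.
Re > 4000 → turbulent. Relative roughness ε/D = 0.00373/0.131 = 0.0285. Haaland: 1/√f = -1.8 log₁₀[(0.0285/3.7)^1.11 + 6.9/5.044e+05] = -1.8 log₁₀[0.00451 + 1.37e-05] = 4.221, so f = 0.05613.
Total minor-loss coefficient ΣK = 3·0.14 = 0.42.
ΔP = [f·L/D + ΣK]·(ρV²/2) = [0.05613·17.8/0.131 + 0.42]·(1750·6.71²/2) = [7.627 + 0.42]·3.94e+04 = 3.17e+05 Pa.

ΔP ≈ 317000 Pa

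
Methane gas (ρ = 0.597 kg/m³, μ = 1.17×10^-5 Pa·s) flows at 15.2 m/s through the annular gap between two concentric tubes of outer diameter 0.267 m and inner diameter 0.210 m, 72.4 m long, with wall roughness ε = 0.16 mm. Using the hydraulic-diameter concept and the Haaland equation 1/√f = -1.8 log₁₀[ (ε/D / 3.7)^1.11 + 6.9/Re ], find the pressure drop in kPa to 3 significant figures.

Hydraulic diameter D_h = 4A/P = D_o - D_i = 0.267 - 0.21 = 0.057 m.
Re = ρVD_h/μ = 0.597·15.2·0.057/1.17e-05 = 4.421e+04.
ε/D_h = 0.00016/0.057 = 0.00281; Haaland gives 1/√f = -1.8 log₁₀[0.000344+0.000156] = 5.941, so f = 0.02833.
ΔP = f(L/D_h)(ρV²/2) = 0.02833·72.4/0.057·68.97 = 2482 Pa.
ΔP = 2.48 kPa.

ΔP ≈ 2.48 kPa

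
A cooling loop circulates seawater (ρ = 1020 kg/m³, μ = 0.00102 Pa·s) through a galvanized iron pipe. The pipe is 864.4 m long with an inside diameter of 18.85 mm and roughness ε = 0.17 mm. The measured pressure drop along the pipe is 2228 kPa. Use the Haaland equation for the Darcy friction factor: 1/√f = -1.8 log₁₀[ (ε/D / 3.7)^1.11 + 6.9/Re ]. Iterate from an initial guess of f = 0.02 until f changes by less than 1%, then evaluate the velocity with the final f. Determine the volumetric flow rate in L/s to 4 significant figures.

Q ≈ 0.4383 L/s

Rearranging Darcy-Weisbach: V = √(2·ΔP·D/(f·L·ρ)). With ε/D = 0.00017/0.01885 = 0.00902, iterate starting from f = 0.02:
  f = 0.02 → V = √(2·2.228e+06·0.01885/(0.02·864.4·1020)) = 2.183 m/s; Re = ρVD/μ = 4.114e+04; f → 0.0381
  f = 0.0381 → V = 1.581 m/s; Re = 2.981e+04; f → 0.03862
  f = 0.03862 → V = 1.571 m/s; Re = 2.961e+04; f → 0.03863
Converged (Δf/f < 1%). With the final f = 0.03863: V = √(2·2.228e+06·0.01885/(0.03863·864.4·1020)) = 1.57 m/s.
Q = V·A = 1.57·(π/4·0.01885²) = 0.0004383 m³/s = 0.4383 L/s.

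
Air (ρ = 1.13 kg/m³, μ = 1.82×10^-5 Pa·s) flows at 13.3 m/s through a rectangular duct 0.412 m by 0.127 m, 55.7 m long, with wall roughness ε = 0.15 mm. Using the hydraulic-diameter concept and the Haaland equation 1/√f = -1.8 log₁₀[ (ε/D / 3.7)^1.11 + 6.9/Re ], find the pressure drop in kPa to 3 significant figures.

Hydraulic diameter D_h = 4A/P = 4·(0.412·0.127)/(2·(0.412+0.127)) = 0.2093/1.078 = 0.1942 m.
Re = ρVD_h/μ = 1.13·13.3·0.1942/1.82e-05 = 1.603e+05.
ε/D_h = 0.00015/0.1942 = 0.000773; Haaland gives 1/√f = -1.8 log₁₀[8.22e-05+4.3e-05] = 7.024, so f = 0.02027.
ΔP = f(L/D_h)(ρV²/2) = 0.02027·55.7/0.1942·99.94 = 581.2 Pa.
ΔP = 0.581 kPa.

ΔP ≈ 0.581 kPa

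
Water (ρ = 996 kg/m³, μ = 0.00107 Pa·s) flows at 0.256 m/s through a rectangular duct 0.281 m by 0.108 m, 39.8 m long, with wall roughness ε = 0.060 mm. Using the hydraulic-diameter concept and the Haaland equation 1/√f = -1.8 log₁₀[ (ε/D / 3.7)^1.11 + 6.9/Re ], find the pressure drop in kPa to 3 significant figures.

Hydraulic diameter D_h = 4A/P = 4·(0.281·0.108)/(2·(0.281+0.108)) = 0.1214/0.778 = 0.156 m.
Re = ρVD_h/μ = 996·0.256·0.156/0.00107 = 3.718e+04.
ε/D_h = 6e-05/0.156 = 0.000385; Haaland gives 1/√f = -1.8 log₁₀[3.79e-05+0.000186] = 6.571, so f = 0.02316.
ΔP = f(L/D_h)(ρV²/2) = 0.02316·39.8/0.156·32.64 = 192.8 Pa.
ΔP = 0.193 kPa.

ΔP ≈ 0.193 kPa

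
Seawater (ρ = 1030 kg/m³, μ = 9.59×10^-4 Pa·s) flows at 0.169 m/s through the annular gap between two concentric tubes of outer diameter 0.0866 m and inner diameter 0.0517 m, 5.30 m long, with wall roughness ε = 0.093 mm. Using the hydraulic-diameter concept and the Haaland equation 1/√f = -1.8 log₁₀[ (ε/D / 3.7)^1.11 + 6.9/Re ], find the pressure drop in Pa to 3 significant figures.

Hydraulic diameter D_h = 4A/P = D_o - D_i = 0.0866 - 0.0517 = 0.0349 m.
Re = ρVD_h/μ = 1030·0.169·0.0349/0.000959 = 6335.
ε/D_h = 9.3e-05/0.0349 = 0.00266; Haaland gives 1/√f = -1.8 log₁₀[0.000325+0.00109] = 5.129, so f = 0.03801.
ΔP = f(L/D_h)(ρV²/2) = 0.03801·5.3/0.0349·14.71 = 84.91 Pa.

ΔP ≈ 84.9 Pa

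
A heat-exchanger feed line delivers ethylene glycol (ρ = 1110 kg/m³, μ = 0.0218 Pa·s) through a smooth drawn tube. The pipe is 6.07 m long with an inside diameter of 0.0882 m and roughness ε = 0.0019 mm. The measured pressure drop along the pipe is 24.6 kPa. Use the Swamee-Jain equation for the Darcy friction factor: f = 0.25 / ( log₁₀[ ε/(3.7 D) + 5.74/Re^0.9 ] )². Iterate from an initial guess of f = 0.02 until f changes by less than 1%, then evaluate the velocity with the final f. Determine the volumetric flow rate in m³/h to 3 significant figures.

Rearranging Darcy-Weisbach: V = √(2·ΔP·D/(f·L·ρ)). With ε/D = 1.9e-06/0.0882 = 2.15e-05, iterate starting from f = 0.02:
  f = 0.02 → V = √(2·2.46e+04·0.0882/(0.02·6.07·1110)) = 5.675 m/s; Re = ρVD/μ = 2.548e+04; f → 0.02437
  f = 0.02437 → V = 5.141 m/s; Re = 2.309e+04; f → 0.02497
  f = 0.02497 → V = 5.079 m/s; Re = 2.281e+04; f → 0.02504
Converged (Δf/f < 1%). With the final f = 0.02504: V = √(2·2.46e+04·0.0882/(0.02504·6.07·1110)) = 5.072 m/s.
Q = V·A = 5.072·(π/4·0.0882²) = 0.03099 m³/s = 112 m³/h.

Q ≈ 112 m³/h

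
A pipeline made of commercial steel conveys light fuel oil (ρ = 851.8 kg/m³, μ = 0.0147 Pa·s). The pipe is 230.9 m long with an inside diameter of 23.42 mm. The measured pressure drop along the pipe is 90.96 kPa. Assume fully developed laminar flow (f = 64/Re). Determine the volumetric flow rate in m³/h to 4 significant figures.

Q ≈ 0.7124 m³/h

For laminar flow, f = 64/Re with Re = ρVD/μ, so Darcy-Weisbach reduces to ΔP = 32μLV/D². Solving for V: V = ΔP·D²/(32μL) = 9.096e+04·(0.02342)²/(32·0.0147·230.9) = 0.4593 m/s.
Check: Re = ρVD/μ = 851.8·0.4593·0.02342/0.0147 = 623.4 < 2300, so the laminar assumption holds.
Q = V·A = 0.4593·(π/4·0.02342²) = 0.0001979 m³/s = 0.7124 m³/h.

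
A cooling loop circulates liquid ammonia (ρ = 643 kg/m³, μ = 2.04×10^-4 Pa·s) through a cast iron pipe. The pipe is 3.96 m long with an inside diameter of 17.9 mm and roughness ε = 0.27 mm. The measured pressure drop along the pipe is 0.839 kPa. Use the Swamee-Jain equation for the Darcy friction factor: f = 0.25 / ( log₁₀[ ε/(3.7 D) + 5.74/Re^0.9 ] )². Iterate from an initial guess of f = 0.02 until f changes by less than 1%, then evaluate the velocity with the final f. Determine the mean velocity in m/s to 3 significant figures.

Rearranging Darcy-Weisbach: V = √(2·ΔP·D/(f·L·ρ)). With ε/D = 0.00027/0.0179 = 0.0151, iterate starting from f = 0.02:
  f = 0.02 → V = √(2·839·0.0179/(0.02·3.96·643)) = 0.768 m/s; Re = ρVD/μ = 4.333e+04; f → 0.04525
  f = 0.04525 → V = 0.5106 m/s; Re = 2.881e+04; f → 0.04589
  f = 0.04589 → V = 0.507 m/s; Re = 2.861e+04; f → 0.0459
Converged (Δf/f < 1%). With the final f = 0.0459: V = √(2·839·0.0179/(0.0459·3.96·643)) = 0.5069 m/s.

V ≈ 0.507 m/s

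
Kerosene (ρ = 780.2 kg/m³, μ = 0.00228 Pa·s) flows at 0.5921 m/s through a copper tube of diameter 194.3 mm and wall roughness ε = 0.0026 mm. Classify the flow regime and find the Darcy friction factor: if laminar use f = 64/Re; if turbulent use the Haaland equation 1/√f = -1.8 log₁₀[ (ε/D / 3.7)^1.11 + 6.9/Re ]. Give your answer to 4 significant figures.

Re = ρVD/μ = 780.2·0.5921·0.1943/0.00228 = 3.937e+04.
Re > 4000 → turbulent. ε/D = 2.6e-06/0.1943 = 1.34e-05; Haaland: 1/√f = -1.8 log₁₀[9.11e-07 + 0.000175] = 6.757, so f = 0.0219.

f ≈ 0.02190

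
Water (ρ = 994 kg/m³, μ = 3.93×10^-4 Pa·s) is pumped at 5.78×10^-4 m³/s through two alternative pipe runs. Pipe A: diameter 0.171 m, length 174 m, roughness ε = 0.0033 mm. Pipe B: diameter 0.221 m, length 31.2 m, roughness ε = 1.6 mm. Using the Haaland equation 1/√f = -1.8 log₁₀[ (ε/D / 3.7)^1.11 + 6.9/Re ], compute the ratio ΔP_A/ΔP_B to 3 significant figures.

Pipe A: V = Q/A = 0.000578/0.02297 = 0.02517 m/s; Re = 1.089e+04; ε/D = 1.93e-05; Haaland → f = 0.0302; ΔP_A = f(L/D)(ρV²/2) = 9.673 Pa.
Pipe B: V = Q/A = 0.000578/0.03836 = 0.01507 m/s; Re = 8422; ε/D = 0.00724; Haaland → f = 0.041; ΔP_B = f(L/D)(ρV²/2) = 0.6532 Pa.
ΔP_A/ΔP_B = 9.673/0.6532 = 14.8.

ΔP_A/ΔP_B ≈ 14.8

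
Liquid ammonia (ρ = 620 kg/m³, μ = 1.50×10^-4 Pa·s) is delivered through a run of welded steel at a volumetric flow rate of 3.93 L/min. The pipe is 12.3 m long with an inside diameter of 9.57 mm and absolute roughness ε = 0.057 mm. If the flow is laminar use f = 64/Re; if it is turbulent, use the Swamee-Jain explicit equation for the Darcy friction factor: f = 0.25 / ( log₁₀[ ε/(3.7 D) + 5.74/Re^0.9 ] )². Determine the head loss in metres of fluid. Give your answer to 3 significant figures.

Q = 3.93 L/min = 3.93/60000 = 6.55e-05 m³/s.
Cross-sectional area A = πD²/4 = π(0.00957)²/4 = 7.193e-05 m²; mean velocity V = Q/A = 6.55e-05/7.193e-05 = 0.9106 m/s.
Reynolds number Re = ρVD/μ = 620 · 0.9106 · 0.00957 / 0.00015 = 3.602e+04.
Re > 4000 → turbulent. Relative roughness ε/D = 5.7e-05/0.00957 = 0.00596. Swamee-Jain: f = 0.25/(log₁₀[0.00596/3.7 + 5.74/3.602e+04^0.9])² = 0.25/(log₁₀[0.00161 + 0.000455])² = 0.25/(-2.685)² = 0.03467.
Darcy-Weisbach: ΔP = f(L/D)(ρV²/2) = 0.03467·(12.3/0.00957)·(620·0.9106²/2) = 0.03467·1285·257 = 1.146e+04 Pa.
Head loss h_f = ΔP/(ρg) = 1.146e+04/(620·9.81) = 1.88 m.

h_f ≈ 1.88 m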